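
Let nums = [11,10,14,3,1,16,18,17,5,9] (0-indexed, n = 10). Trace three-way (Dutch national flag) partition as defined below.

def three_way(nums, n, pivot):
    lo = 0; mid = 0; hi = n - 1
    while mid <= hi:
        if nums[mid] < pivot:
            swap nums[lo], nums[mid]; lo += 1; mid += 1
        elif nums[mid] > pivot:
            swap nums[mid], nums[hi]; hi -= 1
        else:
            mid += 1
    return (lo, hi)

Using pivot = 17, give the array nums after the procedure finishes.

[11,10,14,3,1,16,9,5,17,18]

pivot = 17; lo=0, mid=0, hi=9
nums[mid]=11<17: swap nums[0],nums[0]; lo=1,mid=1 → [11,10,14,3,1,16,18,17,5,9]
nums[mid]=10<17: swap nums[1],nums[1]; lo=2,mid=2 → [11,10,14,3,1,16,18,17,5,9]
nums[mid]=14<17: swap nums[2],nums[2]; lo=3,mid=3 → [11,10,14,3,1,16,18,17,5,9]
nums[mid]=3<17: swap nums[3],nums[3]; lo=4,mid=4 → [11,10,14,3,1,16,18,17,5,9]
nums[mid]=1<17: swap nums[4],nums[4]; lo=5,mid=5 → [11,10,14,3,1,16,18,17,5,9]
nums[mid]=16<17: swap nums[5],nums[5]; lo=6,mid=6 → [11,10,14,3,1,16,18,17,5,9]
nums[mid]=18>17: swap nums[6],nums[9]; hi=8 → [11,10,14,3,1,16,9,17,5,18]
nums[mid]=9<17: swap nums[6],nums[6]; lo=7,mid=7 → [11,10,14,3,1,16,9,17,5,18]
nums[mid]=17=17: mid=8
nums[mid]=5<17: swap nums[7],nums[8]; lo=8,mid=9 → [11,10,14,3,1,16,9,5,17,18]
end: lo=8, hi=8; nums = [11,10,14,3,1,16,9,5,17,18]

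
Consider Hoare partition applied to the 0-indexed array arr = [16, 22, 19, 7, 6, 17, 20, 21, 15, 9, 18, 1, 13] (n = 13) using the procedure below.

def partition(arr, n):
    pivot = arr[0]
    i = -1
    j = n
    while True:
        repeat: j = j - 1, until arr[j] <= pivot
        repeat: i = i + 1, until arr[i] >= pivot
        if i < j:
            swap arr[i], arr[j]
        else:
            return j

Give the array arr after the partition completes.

pivot = arr[0] = 16; i = -1, j = 13
j→12 (arr[12]=13≤16), i→0 (arr[0]=16≥16); i<j, swap → [13, 22, 19, 7, 6, 17, 20, 21, 15, 9, 18, 1, 16]
j→11 (arr[11]=1≤16), i→1 (arr[1]=22≥16); i<j, swap → [13, 1, 19, 7, 6, 17, 20, 21, 15, 9, 18, 22, 16]
j→9 (arr[9]=9≤16), i→2 (arr[2]=19≥16); i<j, swap → [13, 1, 9, 7, 6, 17, 20, 21, 15, 19, 18, 22, 16]
j→8 (arr[8]=15≤16), i→5 (arr[5]=17≥16); i<j, swap → [13, 1, 9, 7, 6, 15, 20, 21, 17, 19, 18, 22, 16]
j→5, i→6; i≥j, return j=5. arr = [13, 1, 9, 7, 6, 15, 20, 21, 17, 19, 18, 22, 16]

[13, 1, 9, 7, 6, 15, 20, 21, 17, 19, 18, 22, 16]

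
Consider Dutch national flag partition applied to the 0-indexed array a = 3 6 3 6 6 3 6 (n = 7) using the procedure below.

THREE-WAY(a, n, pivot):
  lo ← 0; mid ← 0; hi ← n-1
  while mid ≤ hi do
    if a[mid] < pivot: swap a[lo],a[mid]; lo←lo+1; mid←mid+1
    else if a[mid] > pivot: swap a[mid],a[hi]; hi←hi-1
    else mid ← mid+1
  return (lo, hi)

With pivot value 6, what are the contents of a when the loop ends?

lo=0 mid=0 hi=6
3<6: swap(0,0), lo=1 mid=1 ⇒ 3 6 3 6 6 3 6
6=6: mid=2
3<6: swap(1,2), lo=2 mid=3 ⇒ 3 3 6 6 6 3 6
6=6: mid=4
6=6: mid=5
3<6: swap(2,5), lo=3 mid=6 ⇒ 3 3 3 6 6 6 6
6=6: mid=7
done. lo=3 hi=6; a=3 3 3 6 6 6 6

3 3 3 6 6 6 6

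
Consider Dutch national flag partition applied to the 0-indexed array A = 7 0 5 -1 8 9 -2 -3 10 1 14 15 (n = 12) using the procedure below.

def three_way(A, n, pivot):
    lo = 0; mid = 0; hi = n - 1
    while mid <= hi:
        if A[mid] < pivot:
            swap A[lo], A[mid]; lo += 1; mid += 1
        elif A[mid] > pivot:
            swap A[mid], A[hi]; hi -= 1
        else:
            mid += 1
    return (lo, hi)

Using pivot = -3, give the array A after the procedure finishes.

lo=0 mid=0 hi=11
7>-3: swap(0,11), hi=10 ⇒ 15 0 5 -1 8 9 -2 -3 10 1 14 7
15>-3: swap(0,10), hi=9 ⇒ 14 0 5 -1 8 9 -2 -3 10 1 15 7
14>-3: swap(0,9), hi=8 ⇒ 1 0 5 -1 8 9 -2 -3 10 14 15 7
1>-3: swap(0,8), hi=7 ⇒ 10 0 5 -1 8 9 -2 -3 1 14 15 7
10>-3: swap(0,7), hi=6 ⇒ -3 0 5 -1 8 9 -2 10 1 14 15 7
-3=-3: mid=1
0>-3: swap(1,6), hi=5 ⇒ -3 -2 5 -1 8 9 0 10 1 14 15 7
-2>-3: swap(1,5), hi=4 ⇒ -3 9 5 -1 8 -2 0 10 1 14 15 7
9>-3: swap(1,4), hi=3 ⇒ -3 8 5 -1 9 -2 0 10 1 14 15 7
8>-3: swap(1,3), hi=2 ⇒ -3 -1 5 8 9 -2 0 10 1 14 15 7
-1>-3: swap(1,2), hi=1 ⇒ -3 5 -1 8 9 -2 0 10 1 14 15 7
5>-3: swap(1,1), hi=0 ⇒ -3 5 -1 8 9 -2 0 10 1 14 15 7
done. lo=0 hi=0; A=-3 5 -1 8 9 -2 0 10 1 14 15 7

-3 5 -1 8 9 -2 0 10 1 14 15 7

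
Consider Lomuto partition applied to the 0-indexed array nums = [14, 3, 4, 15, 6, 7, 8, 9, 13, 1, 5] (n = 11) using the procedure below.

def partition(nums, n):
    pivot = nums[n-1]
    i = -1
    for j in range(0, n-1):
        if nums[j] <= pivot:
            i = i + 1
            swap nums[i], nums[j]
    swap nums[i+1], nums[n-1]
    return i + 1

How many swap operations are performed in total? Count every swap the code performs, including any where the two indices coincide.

pivot = nums[10] = 5; i = -1
j=0: nums[0]=14 > 5 → no swap
j=1: nums[1]=3 ≤ 5 → i=0, swap nums[0],nums[1] → [3, 14, 4, 15, 6, 7, 8, 9, 13, 1, 5]
j=2: nums[2]=4 ≤ 5 → i=1, swap nums[1],nums[2] → [3, 4, 14, 15, 6, 7, 8, 9, 13, 1, 5]
j=3: nums[3]=15 > 5 → no swap
j=4: nums[4]=6 > 5 → no swap
j=5: nums[5]=7 > 5 → no swap
j=6: nums[6]=8 > 5 → no swap
j=7: nums[7]=9 > 5 → no swap
j=8: nums[8]=13 > 5 → no swap
j=9: nums[9]=1 ≤ 5 → i=2, swap nums[2],nums[9] → [3, 4, 1, 15, 6, 7, 8, 9, 13, 14, 5]
final swap nums[3],nums[10] → [3, 4, 1, 5, 6, 7, 8, 9, 13, 14, 15]; return 3

4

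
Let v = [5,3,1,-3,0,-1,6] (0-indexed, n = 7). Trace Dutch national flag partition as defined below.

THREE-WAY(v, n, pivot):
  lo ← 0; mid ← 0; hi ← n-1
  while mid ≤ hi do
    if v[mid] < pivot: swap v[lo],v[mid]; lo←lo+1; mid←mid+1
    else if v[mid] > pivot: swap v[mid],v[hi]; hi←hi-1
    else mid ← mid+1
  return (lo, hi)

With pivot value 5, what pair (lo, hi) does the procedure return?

pivot = 5; lo=0, mid=0, hi=6
v[mid]=5=5: mid=1
v[mid]=3<5: swap v[0],v[1]; lo=1,mid=2 → [3,5,1,-3,0,-1,6]
v[mid]=1<5: swap v[1],v[2]; lo=2,mid=3 → [3,1,5,-3,0,-1,6]
v[mid]=-3<5: swap v[2],v[3]; lo=3,mid=4 → [3,1,-3,5,0,-1,6]
v[mid]=0<5: swap v[3],v[4]; lo=4,mid=5 → [3,1,-3,0,5,-1,6]
v[mid]=-1<5: swap v[4],v[5]; lo=5,mid=6 → [3,1,-3,0,-1,5,6]
v[mid]=6>5: swap v[6],v[6]; hi=5 → [3,1,-3,0,-1,5,6]
end: lo=5, hi=5; v = [3,1,-3,0,-1,5,6]

(5, 5)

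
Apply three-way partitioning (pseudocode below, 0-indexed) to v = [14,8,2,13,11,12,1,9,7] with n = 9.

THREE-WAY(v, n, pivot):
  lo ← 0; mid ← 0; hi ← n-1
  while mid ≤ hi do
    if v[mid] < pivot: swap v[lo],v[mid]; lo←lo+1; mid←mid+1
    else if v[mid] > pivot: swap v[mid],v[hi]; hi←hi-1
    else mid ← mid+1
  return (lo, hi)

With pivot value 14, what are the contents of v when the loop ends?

[8,2,13,11,12,1,9,7,14]

lo=0 mid=0 hi=8
14=14: mid=1
8<14: swap(0,1), lo=1 mid=2 ⇒ [8,14,2,13,11,12,1,9,7]
2<14: swap(1,2), lo=2 mid=3 ⇒ [8,2,14,13,11,12,1,9,7]
13<14: swap(2,3), lo=3 mid=4 ⇒ [8,2,13,14,11,12,1,9,7]
11<14: swap(3,4), lo=4 mid=5 ⇒ [8,2,13,11,14,12,1,9,7]
12<14: swap(4,5), lo=5 mid=6 ⇒ [8,2,13,11,12,14,1,9,7]
1<14: swap(5,6), lo=6 mid=7 ⇒ [8,2,13,11,12,1,14,9,7]
9<14: swap(6,7), lo=7 mid=8 ⇒ [8,2,13,11,12,1,9,14,7]
7<14: swap(7,8), lo=8 mid=9 ⇒ [8,2,13,11,12,1,9,7,14]
done. lo=8 hi=8; v=[8,2,13,11,12,1,9,7,14]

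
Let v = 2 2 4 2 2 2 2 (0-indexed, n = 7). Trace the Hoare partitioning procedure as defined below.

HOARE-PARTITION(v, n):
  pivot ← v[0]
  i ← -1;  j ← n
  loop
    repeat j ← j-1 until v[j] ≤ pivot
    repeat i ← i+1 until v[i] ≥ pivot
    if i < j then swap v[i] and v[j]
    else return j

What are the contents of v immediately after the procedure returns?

pivot = v[0] = 2; i = -1, j = 7
j→6 (v[6]=2≤2), i→0 (v[0]=2≥2); i<j, swap → 2 2 4 2 2 2 2
j→5 (v[5]=2≤2), i→1 (v[1]=2≥2); i<j, swap → 2 2 4 2 2 2 2
j→4 (v[4]=2≤2), i→2 (v[2]=4≥2); i<j, swap → 2 2 2 2 4 2 2
j→3, i→3; i≥j, return j=3. v = 2 2 2 2 4 2 2

2 2 2 2 4 2 2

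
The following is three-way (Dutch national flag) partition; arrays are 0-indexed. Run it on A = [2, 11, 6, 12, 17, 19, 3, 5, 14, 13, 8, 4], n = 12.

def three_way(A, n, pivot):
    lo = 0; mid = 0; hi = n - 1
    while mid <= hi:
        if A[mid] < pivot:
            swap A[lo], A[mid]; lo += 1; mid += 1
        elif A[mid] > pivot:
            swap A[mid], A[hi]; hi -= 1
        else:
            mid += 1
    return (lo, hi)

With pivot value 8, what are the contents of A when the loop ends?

[2, 4, 6, 5, 3, 8, 19, 14, 13, 17, 12, 11]

pivot = 8; lo=0, mid=0, hi=11
A[mid]=2<8: swap A[0],A[0]; lo=1,mid=1 → [2, 11, 6, 12, 17, 19, 3, 5, 14, 13, 8, 4]
A[mid]=11>8: swap A[1],A[11]; hi=10 → [2, 4, 6, 12, 17, 19, 3, 5, 14, 13, 8, 11]
A[mid]=4<8: swap A[1],A[1]; lo=2,mid=2 → [2, 4, 6, 12, 17, 19, 3, 5, 14, 13, 8, 11]
A[mid]=6<8: swap A[2],A[2]; lo=3,mid=3 → [2, 4, 6, 12, 17, 19, 3, 5, 14, 13, 8, 11]
A[mid]=12>8: swap A[3],A[10]; hi=9 → [2, 4, 6, 8, 17, 19, 3, 5, 14, 13, 12, 11]
A[mid]=8=8: mid=4
A[mid]=17>8: swap A[4],A[9]; hi=8 → [2, 4, 6, 8, 13, 19, 3, 5, 14, 17, 12, 11]
A[mid]=13>8: swap A[4],A[8]; hi=7 → [2, 4, 6, 8, 14, 19, 3, 5, 13, 17, 12, 11]
A[mid]=14>8: swap A[4],A[7]; hi=6 → [2, 4, 6, 8, 5, 19, 3, 14, 13, 17, 12, 11]
A[mid]=5<8: swap A[3],A[4]; lo=4,mid=5 → [2, 4, 6, 5, 8, 19, 3, 14, 13, 17, 12, 11]
A[mid]=19>8: swap A[5],A[6]; hi=5 → [2, 4, 6, 5, 8, 3, 19, 14, 13, 17, 12, 11]
A[mid]=3<8: swap A[4],A[5]; lo=5,mid=6 → [2, 4, 6, 5, 3, 8, 19, 14, 13, 17, 12, 11]
end: lo=5, hi=5; A = [2, 4, 6, 5, 3, 8, 19, 14, 13, 17, 12, 11]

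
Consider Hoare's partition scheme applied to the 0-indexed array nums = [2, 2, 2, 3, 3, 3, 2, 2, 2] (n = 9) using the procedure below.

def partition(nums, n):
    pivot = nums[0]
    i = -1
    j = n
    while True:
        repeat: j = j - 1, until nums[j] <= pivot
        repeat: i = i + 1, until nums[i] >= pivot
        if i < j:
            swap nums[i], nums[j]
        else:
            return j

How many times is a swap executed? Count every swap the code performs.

3

pivot=2
j stops at 8 (2), i stops at 0 (2); swap ⇒ [2, 2, 2, 3, 3, 3, 2, 2, 2]
j stops at 7 (2), i stops at 1 (2); swap ⇒ [2, 2, 2, 3, 3, 3, 2, 2, 2]
j stops at 6 (2), i stops at 2 (2); swap ⇒ [2, 2, 2, 3, 3, 3, 2, 2, 2]
j stops at 2, i stops at 3; i≥j ⇒ return 2. nums=[2, 2, 2, 3, 3, 3, 2, 2, 2]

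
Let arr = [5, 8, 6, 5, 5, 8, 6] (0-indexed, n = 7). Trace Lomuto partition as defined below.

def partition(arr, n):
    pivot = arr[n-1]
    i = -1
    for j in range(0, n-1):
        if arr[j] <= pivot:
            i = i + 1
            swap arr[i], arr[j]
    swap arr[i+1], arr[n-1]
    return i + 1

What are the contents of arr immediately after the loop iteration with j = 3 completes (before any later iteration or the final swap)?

[5, 6, 5, 8, 5, 8, 6]

pivot=6, i=-1
j=0: 5≤6, i=0, swap(0,0) ⇒ [5, 8, 6, 5, 5, 8, 6]
j=1: 8>6, skip
j=2: 6≤6, i=1, swap(1,2) ⇒ [5, 6, 8, 5, 5, 8, 6]
j=3: 5≤6, i=2, swap(2,3) ⇒ [5, 6, 5, 8, 5, 8, 6]
(after j=3) arr = [5, 6, 5, 8, 5, 8, 6]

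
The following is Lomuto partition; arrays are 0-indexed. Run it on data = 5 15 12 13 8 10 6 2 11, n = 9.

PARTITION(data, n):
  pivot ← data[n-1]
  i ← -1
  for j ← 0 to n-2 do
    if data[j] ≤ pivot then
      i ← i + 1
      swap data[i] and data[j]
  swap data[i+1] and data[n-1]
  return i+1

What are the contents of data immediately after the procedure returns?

5 8 10 6 2 11 13 15 12

pivot=11, i=-1
j=0: 5≤11, i=0, swap(0,0) ⇒ 5 15 12 13 8 10 6 2 11
j=1: 15>11, skip
j=2: 12>11, skip
j=3: 13>11, skip
j=4: 8≤11, i=1, swap(1,4) ⇒ 5 8 12 13 15 10 6 2 11
j=5: 10≤11, i=2, swap(2,5) ⇒ 5 8 10 13 15 12 6 2 11
j=6: 6≤11, i=3, swap(3,6) ⇒ 5 8 10 6 15 12 13 2 11
j=7: 2≤11, i=4, swap(4,7) ⇒ 5 8 10 6 2 12 13 15 11
swap(5,8) ⇒ 5 8 10 6 2 11 13 15 12; return 5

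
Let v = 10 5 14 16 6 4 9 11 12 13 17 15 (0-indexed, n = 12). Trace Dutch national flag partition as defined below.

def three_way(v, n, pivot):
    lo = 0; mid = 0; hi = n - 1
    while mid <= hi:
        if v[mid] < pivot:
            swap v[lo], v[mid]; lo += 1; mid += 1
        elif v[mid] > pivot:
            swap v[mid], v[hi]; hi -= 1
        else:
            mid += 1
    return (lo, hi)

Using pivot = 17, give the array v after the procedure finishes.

10 5 14 16 6 4 9 11 12 13 15 17

lo=0 mid=0 hi=11
10<17: swap(0,0), lo=1 mid=1 ⇒ 10 5 14 16 6 4 9 11 12 13 17 15
5<17: swap(1,1), lo=2 mid=2 ⇒ 10 5 14 16 6 4 9 11 12 13 17 15
14<17: swap(2,2), lo=3 mid=3 ⇒ 10 5 14 16 6 4 9 11 12 13 17 15
16<17: swap(3,3), lo=4 mid=4 ⇒ 10 5 14 16 6 4 9 11 12 13 17 15
6<17: swap(4,4), lo=5 mid=5 ⇒ 10 5 14 16 6 4 9 11 12 13 17 15
4<17: swap(5,5), lo=6 mid=6 ⇒ 10 5 14 16 6 4 9 11 12 13 17 15
9<17: swap(6,6), lo=7 mid=7 ⇒ 10 5 14 16 6 4 9 11 12 13 17 15
11<17: swap(7,7), lo=8 mid=8 ⇒ 10 5 14 16 6 4 9 11 12 13 17 15
12<17: swap(8,8), lo=9 mid=9 ⇒ 10 5 14 16 6 4 9 11 12 13 17 15
13<17: swap(9,9), lo=10 mid=10 ⇒ 10 5 14 16 6 4 9 11 12 13 17 15
17=17: mid=11
15<17: swap(10,11), lo=11 mid=12 ⇒ 10 5 14 16 6 4 9 11 12 13 15 17
done. lo=11 hi=11; v=10 5 14 16 6 4 9 11 12 13 15 17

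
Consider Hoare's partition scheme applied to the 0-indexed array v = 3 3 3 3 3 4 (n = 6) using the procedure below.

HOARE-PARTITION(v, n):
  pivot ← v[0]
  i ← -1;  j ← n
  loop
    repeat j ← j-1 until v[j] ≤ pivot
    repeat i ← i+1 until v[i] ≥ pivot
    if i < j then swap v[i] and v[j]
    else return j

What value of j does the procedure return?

2

pivot = v[0] = 3; i = -1, j = 6
j→4 (v[4]=3≤3), i→0 (v[0]=3≥3); i<j, swap → 3 3 3 3 3 4
j→3 (v[3]=3≤3), i→1 (v[1]=3≥3); i<j, swap → 3 3 3 3 3 4
j→2, i→2; i≥j, return j=2. v = 3 3 3 3 3 4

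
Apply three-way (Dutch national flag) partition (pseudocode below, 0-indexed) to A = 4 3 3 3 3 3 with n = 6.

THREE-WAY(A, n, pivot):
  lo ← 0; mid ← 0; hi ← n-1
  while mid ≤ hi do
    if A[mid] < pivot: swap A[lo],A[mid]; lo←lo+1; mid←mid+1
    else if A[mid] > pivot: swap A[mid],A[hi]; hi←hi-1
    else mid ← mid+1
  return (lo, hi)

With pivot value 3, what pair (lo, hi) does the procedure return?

pivot = 3; lo=0, mid=0, hi=5
A[mid]=4>3: swap A[0],A[5]; hi=4 → 3 3 3 3 3 4
A[mid]=3=3: mid=1
A[mid]=3=3: mid=2
A[mid]=3=3: mid=3
A[mid]=3=3: mid=4
A[mid]=3=3: mid=5
end: lo=0, hi=4; A = 3 3 3 3 3 4

(0, 4)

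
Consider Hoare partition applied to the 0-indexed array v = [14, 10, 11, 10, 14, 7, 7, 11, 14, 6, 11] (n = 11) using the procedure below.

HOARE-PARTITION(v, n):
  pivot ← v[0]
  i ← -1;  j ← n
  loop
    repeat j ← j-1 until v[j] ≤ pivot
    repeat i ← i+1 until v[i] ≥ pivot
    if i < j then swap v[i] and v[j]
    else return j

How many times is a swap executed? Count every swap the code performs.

pivot = v[0] = 14; i = -1, j = 11
j→10 (v[10]=11≤14), i→0 (v[0]=14≥14); i<j, swap → [11, 10, 11, 10, 14, 7, 7, 11, 14, 6, 14]
j→9 (v[9]=6≤14), i→4 (v[4]=14≥14); i<j, swap → [11, 10, 11, 10, 6, 7, 7, 11, 14, 14, 14]
j→8, i→8; i≥j, return j=8. v = [11, 10, 11, 10, 6, 7, 7, 11, 14, 14, 14]

2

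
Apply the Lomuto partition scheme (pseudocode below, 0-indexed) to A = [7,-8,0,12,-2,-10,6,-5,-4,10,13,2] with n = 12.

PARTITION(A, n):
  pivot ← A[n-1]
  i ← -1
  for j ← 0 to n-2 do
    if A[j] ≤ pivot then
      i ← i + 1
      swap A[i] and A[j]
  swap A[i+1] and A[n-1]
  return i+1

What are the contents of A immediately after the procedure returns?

[-8,0,-2,-10,-5,-4,2,7,12,10,13,6]

pivot=2, i=-1
j=0: 7>2, skip
j=1: -8≤2, i=0, swap(0,1) ⇒ [-8,7,0,12,-2,-10,6,-5,-4,10,13,2]
j=2: 0≤2, i=1, swap(1,2) ⇒ [-8,0,7,12,-2,-10,6,-5,-4,10,13,2]
j=3: 12>2, skip
j=4: -2≤2, i=2, swap(2,4) ⇒ [-8,0,-2,12,7,-10,6,-5,-4,10,13,2]
j=5: -10≤2, i=3, swap(3,5) ⇒ [-8,0,-2,-10,7,12,6,-5,-4,10,13,2]
j=6: 6>2, skip
j=7: -5≤2, i=4, swap(4,7) ⇒ [-8,0,-2,-10,-5,12,6,7,-4,10,13,2]
j=8: -4≤2, i=5, swap(5,8) ⇒ [-8,0,-2,-10,-5,-4,6,7,12,10,13,2]
j=9: 10>2, skip
j=10: 13>2, skip
swap(6,11) ⇒ [-8,0,-2,-10,-5,-4,2,7,12,10,13,6]; return 6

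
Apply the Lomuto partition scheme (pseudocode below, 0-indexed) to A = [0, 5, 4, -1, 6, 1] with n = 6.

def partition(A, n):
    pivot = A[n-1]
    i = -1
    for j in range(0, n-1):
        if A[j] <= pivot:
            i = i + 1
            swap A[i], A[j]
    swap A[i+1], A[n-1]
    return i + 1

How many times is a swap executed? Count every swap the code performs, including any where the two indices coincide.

pivot=1, i=-1
j=0: 0≤1, i=0, swap(0,0) ⇒ [0, 5, 4, -1, 6, 1]
j=1: 5>1, skip
j=2: 4>1, skip
j=3: -1≤1, i=1, swap(1,3) ⇒ [0, -1, 4, 5, 6, 1]
j=4: 6>1, skip
swap(2,5) ⇒ [0, -1, 1, 5, 6, 4]; return 2

3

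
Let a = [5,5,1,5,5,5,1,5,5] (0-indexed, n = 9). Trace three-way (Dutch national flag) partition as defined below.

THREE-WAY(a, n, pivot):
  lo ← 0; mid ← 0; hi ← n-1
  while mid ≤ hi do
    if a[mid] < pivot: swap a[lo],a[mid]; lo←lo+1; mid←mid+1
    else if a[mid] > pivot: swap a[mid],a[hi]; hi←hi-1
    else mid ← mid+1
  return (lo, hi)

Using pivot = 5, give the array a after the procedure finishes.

[1,1,5,5,5,5,5,5,5]

lo=0 mid=0 hi=8
5=5: mid=1
5=5: mid=2
1<5: swap(0,2), lo=1 mid=3 ⇒ [1,5,5,5,5,5,1,5,5]
5=5: mid=4
5=5: mid=5
5=5: mid=6
1<5: swap(1,6), lo=2 mid=7 ⇒ [1,1,5,5,5,5,5,5,5]
5=5: mid=8
5=5: mid=9
done. lo=2 hi=8; a=[1,1,5,5,5,5,5,5,5]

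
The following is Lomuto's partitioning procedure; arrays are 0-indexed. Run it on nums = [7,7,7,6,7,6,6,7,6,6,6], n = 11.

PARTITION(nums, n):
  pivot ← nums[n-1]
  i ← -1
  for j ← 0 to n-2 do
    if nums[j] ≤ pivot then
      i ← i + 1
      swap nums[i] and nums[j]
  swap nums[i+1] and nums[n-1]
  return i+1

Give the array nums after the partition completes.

[6,6,6,6,6,6,7,7,7,7,7]

pivot=6, i=-1
j=0: 7>6, skip
j=1: 7>6, skip
j=2: 7>6, skip
j=3: 6≤6, i=0, swap(0,3) ⇒ [6,7,7,7,7,6,6,7,6,6,6]
j=4: 7>6, skip
j=5: 6≤6, i=1, swap(1,5) ⇒ [6,6,7,7,7,7,6,7,6,6,6]
j=6: 6≤6, i=2, swap(2,6) ⇒ [6,6,6,7,7,7,7,7,6,6,6]
j=7: 7>6, skip
j=8: 6≤6, i=3, swap(3,8) ⇒ [6,6,6,6,7,7,7,7,7,6,6]
j=9: 6≤6, i=4, swap(4,9) ⇒ [6,6,6,6,6,7,7,7,7,7,6]
swap(5,10) ⇒ [6,6,6,6,6,6,7,7,7,7,7]; return 5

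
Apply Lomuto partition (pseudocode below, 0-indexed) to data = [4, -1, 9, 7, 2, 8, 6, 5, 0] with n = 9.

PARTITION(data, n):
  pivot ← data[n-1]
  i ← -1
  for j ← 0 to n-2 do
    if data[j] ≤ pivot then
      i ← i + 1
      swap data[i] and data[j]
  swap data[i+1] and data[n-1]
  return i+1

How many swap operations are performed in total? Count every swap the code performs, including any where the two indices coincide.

pivot = data[8] = 0; i = -1
j=0: data[0]=4 > 0 → no swap
j=1: data[1]=-1 ≤ 0 → i=0, swap data[0],data[1] → [-1, 4, 9, 7, 2, 8, 6, 5, 0]
j=2: data[2]=9 > 0 → no swap
j=3: data[3]=7 > 0 → no swap
j=4: data[4]=2 > 0 → no swap
j=5: data[5]=8 > 0 → no swap
j=6: data[6]=6 > 0 → no swap
j=7: data[7]=5 > 0 → no swap
final swap data[1],data[8] → [-1, 0, 9, 7, 2, 8, 6, 5, 4]; return 1

2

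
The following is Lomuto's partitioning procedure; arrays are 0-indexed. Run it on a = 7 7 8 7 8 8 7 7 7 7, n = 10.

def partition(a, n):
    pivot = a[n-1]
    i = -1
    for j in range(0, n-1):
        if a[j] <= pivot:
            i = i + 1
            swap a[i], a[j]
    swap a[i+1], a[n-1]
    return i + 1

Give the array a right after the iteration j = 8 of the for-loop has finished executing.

7 7 7 7 7 7 8 8 8 7

pivot=7, i=-1
j=0: 7≤7, i=0, swap(0,0) ⇒ 7 7 8 7 8 8 7 7 7 7
j=1: 7≤7, i=1, swap(1,1) ⇒ 7 7 8 7 8 8 7 7 7 7
j=2: 8>7, skip
j=3: 7≤7, i=2, swap(2,3) ⇒ 7 7 7 8 8 8 7 7 7 7
j=4: 8>7, skip
j=5: 8>7, skip
j=6: 7≤7, i=3, swap(3,6) ⇒ 7 7 7 7 8 8 8 7 7 7
j=7: 7≤7, i=4, swap(4,7) ⇒ 7 7 7 7 7 8 8 8 7 7
j=8: 7≤7, i=5, swap(5,8) ⇒ 7 7 7 7 7 7 8 8 8 7
(after j=8) a = 7 7 7 7 7 7 8 8 8 7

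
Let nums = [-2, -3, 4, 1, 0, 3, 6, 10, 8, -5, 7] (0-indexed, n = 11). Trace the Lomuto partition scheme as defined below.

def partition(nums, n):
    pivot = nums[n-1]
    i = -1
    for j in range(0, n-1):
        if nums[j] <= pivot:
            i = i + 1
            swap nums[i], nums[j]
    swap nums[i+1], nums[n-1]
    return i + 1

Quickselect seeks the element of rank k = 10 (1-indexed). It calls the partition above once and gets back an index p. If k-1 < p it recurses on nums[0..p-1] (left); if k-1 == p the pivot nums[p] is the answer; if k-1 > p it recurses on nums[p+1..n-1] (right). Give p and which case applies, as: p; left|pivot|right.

8; right

pivot = nums[10] = 7; i = -1
j=0: nums[0]=-2 ≤ 7 → i=0, swap nums[0],nums[0] (no change) → [-2, -3, 4, 1, 0, 3, 6, 10, 8, -5, 7]
j=1: nums[1]=-3 ≤ 7 → i=1, swap nums[1],nums[1] (no change) → [-2, -3, 4, 1, 0, 3, 6, 10, 8, -5, 7]
j=2: nums[2]=4 ≤ 7 → i=2, swap nums[2],nums[2] (no change) → [-2, -3, 4, 1, 0, 3, 6, 10, 8, -5, 7]
j=3: nums[3]=1 ≤ 7 → i=3, swap nums[3],nums[3] (no change) → [-2, -3, 4, 1, 0, 3, 6, 10, 8, -5, 7]
j=4: nums[4]=0 ≤ 7 → i=4, swap nums[4],nums[4] (no change) → [-2, -3, 4, 1, 0, 3, 6, 10, 8, -5, 7]
j=5: nums[5]=3 ≤ 7 → i=5, swap nums[5],nums[5] (no change) → [-2, -3, 4, 1, 0, 3, 6, 10, 8, -5, 7]
j=6: nums[6]=6 ≤ 7 → i=6, swap nums[6],nums[6] (no change) → [-2, -3, 4, 1, 0, 3, 6, 10, 8, -5, 7]
j=7: nums[7]=10 > 7 → no swap
j=8: nums[8]=8 > 7 → no swap
j=9: nums[9]=-5 ≤ 7 → i=7, swap nums[7],nums[9] → [-2, -3, 4, 1, 0, 3, 6, -5, 8, 10, 7]
final swap nums[8],nums[10] → [-2, -3, 4, 1, 0, 3, 6, -5, 7, 10, 8]; return 8
p = 8; k-1 = 9 > 8 ⇒ right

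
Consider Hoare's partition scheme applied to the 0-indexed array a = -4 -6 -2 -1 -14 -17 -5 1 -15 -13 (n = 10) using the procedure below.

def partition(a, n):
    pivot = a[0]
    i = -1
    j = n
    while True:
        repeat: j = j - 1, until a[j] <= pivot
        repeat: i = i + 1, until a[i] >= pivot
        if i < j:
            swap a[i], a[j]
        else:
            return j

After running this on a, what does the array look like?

-13 -6 -15 -5 -14 -17 -1 1 -2 -4

pivot = a[0] = -4; i = -1, j = 10
j→9 (a[9]=-13≤-4), i→0 (a[0]=-4≥-4); i<j, swap → -13 -6 -2 -1 -14 -17 -5 1 -15 -4
j→8 (a[8]=-15≤-4), i→2 (a[2]=-2≥-4); i<j, swap → -13 -6 -15 -1 -14 -17 -5 1 -2 -4
j→6 (a[6]=-5≤-4), i→3 (a[3]=-1≥-4); i<j, swap → -13 -6 -15 -5 -14 -17 -1 1 -2 -4
j→5, i→6; i≥j, return j=5. a = -13 -6 -15 -5 -14 -17 -1 1 -2 -4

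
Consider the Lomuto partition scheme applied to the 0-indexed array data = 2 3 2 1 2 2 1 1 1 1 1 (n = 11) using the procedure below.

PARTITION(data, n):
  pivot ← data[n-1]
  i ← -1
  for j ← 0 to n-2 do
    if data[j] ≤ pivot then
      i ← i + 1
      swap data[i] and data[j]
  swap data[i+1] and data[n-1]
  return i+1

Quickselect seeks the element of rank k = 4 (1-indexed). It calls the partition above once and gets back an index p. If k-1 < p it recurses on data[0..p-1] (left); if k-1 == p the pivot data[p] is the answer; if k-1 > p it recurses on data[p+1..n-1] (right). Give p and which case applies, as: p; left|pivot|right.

pivot=1, i=-1
j=0: 2>1, skip
j=1: 3>1, skip
j=2: 2>1, skip
j=3: 1≤1, i=0, swap(0,3) ⇒ 1 3 2 2 2 2 1 1 1 1 1
j=4: 2>1, skip
j=5: 2>1, skip
j=6: 1≤1, i=1, swap(1,6) ⇒ 1 1 2 2 2 2 3 1 1 1 1
j=7: 1≤1, i=2, swap(2,7) ⇒ 1 1 1 2 2 2 3 2 1 1 1
j=8: 1≤1, i=3, swap(3,8) ⇒ 1 1 1 1 2 2 3 2 2 1 1
j=9: 1≤1, i=4, swap(4,9) ⇒ 1 1 1 1 1 2 3 2 2 2 1
swap(5,10) ⇒ 1 1 1 1 1 1 3 2 2 2 2; return 5
p = 5; k-1 = 3 < 5 ⇒ left

5; left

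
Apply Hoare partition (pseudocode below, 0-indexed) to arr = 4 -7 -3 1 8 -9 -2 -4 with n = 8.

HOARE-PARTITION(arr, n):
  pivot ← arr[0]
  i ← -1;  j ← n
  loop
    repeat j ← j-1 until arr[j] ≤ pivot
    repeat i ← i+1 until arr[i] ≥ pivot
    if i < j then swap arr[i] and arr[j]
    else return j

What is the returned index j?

5

pivot = arr[0] = 4; i = -1, j = 8
j→7 (arr[7]=-4≤4), i→0 (arr[0]=4≥4); i<j, swap → -4 -7 -3 1 8 -9 -2 4
j→6 (arr[6]=-2≤4), i→4 (arr[4]=8≥4); i<j, swap → -4 -7 -3 1 -2 -9 8 4
j→5, i→6; i≥j, return j=5. arr = -4 -7 -3 1 -2 -9 8 4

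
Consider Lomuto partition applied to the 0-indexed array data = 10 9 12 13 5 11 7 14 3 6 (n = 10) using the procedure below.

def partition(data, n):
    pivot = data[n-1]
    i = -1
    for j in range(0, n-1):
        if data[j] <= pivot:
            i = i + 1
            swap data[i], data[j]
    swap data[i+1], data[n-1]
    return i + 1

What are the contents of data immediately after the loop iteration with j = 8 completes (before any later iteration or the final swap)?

5 3 12 13 10 11 7 14 9 6

pivot = data[9] = 6; i = -1
j=0: data[0]=10 > 6 → no swap
j=1: data[1]=9 > 6 → no swap
j=2: data[2]=12 > 6 → no swap
j=3: data[3]=13 > 6 → no swap
j=4: data[4]=5 ≤ 6 → i=0, swap data[0],data[4] → 5 9 12 13 10 11 7 14 3 6
j=5: data[5]=11 > 6 → no swap
j=6: data[6]=7 > 6 → no swap
j=7: data[7]=14 > 6 → no swap
j=8: data[8]=3 ≤ 6 → i=1, swap data[1],data[8] → 5 3 12 13 10 11 7 14 9 6
(after j=8) data = 5 3 12 13 10 11 7 14 9 6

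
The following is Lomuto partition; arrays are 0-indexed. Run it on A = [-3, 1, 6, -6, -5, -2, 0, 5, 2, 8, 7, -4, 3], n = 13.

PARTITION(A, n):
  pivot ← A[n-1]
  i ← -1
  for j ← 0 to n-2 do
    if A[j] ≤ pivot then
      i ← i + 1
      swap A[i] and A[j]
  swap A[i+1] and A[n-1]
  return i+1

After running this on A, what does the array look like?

[-3, 1, -6, -5, -2, 0, 2, -4, 3, 8, 7, 5, 6]

pivot=3, i=-1
j=0: -3≤3, i=0, swap(0,0) ⇒ [-3, 1, 6, -6, -5, -2, 0, 5, 2, 8, 7, -4, 3]
j=1: 1≤3, i=1, swap(1,1) ⇒ [-3, 1, 6, -6, -5, -2, 0, 5, 2, 8, 7, -4, 3]
j=2: 6>3, skip
j=3: -6≤3, i=2, swap(2,3) ⇒ [-3, 1, -6, 6, -5, -2, 0, 5, 2, 8, 7, -4, 3]
j=4: -5≤3, i=3, swap(3,4) ⇒ [-3, 1, -6, -5, 6, -2, 0, 5, 2, 8, 7, -4, 3]
j=5: -2≤3, i=4, swap(4,5) ⇒ [-3, 1, -6, -5, -2, 6, 0, 5, 2, 8, 7, -4, 3]
j=6: 0≤3, i=5, swap(5,6) ⇒ [-3, 1, -6, -5, -2, 0, 6, 5, 2, 8, 7, -4, 3]
j=7: 5>3, skip
j=8: 2≤3, i=6, swap(6,8) ⇒ [-3, 1, -6, -5, -2, 0, 2, 5, 6, 8, 7, -4, 3]
j=9: 8>3, skip
j=10: 7>3, skip
j=11: -4≤3, i=7, swap(7,11) ⇒ [-3, 1, -6, -5, -2, 0, 2, -4, 6, 8, 7, 5, 3]
swap(8,12) ⇒ [-3, 1, -6, -5, -2, 0, 2, -4, 3, 8, 7, 5, 6]; return 8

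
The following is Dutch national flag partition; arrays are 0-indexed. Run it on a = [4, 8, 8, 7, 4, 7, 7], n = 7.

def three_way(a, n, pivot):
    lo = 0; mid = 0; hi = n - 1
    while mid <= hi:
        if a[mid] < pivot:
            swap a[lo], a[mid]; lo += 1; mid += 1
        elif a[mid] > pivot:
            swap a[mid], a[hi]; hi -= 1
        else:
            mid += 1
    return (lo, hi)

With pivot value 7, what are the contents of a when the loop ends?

[4, 4, 7, 7, 7, 8, 8]

pivot = 7; lo=0, mid=0, hi=6
a[mid]=4<7: swap a[0],a[0]; lo=1,mid=1 → [4, 8, 8, 7, 4, 7, 7]
a[mid]=8>7: swap a[1],a[6]; hi=5 → [4, 7, 8, 7, 4, 7, 8]
a[mid]=7=7: mid=2
a[mid]=8>7: swap a[2],a[5]; hi=4 → [4, 7, 7, 7, 4, 8, 8]
a[mid]=7=7: mid=3
a[mid]=7=7: mid=4
a[mid]=4<7: swap a[1],a[4]; lo=2,mid=5 → [4, 4, 7, 7, 7, 8, 8]
end: lo=2, hi=4; a = [4, 4, 7, 7, 7, 8, 8]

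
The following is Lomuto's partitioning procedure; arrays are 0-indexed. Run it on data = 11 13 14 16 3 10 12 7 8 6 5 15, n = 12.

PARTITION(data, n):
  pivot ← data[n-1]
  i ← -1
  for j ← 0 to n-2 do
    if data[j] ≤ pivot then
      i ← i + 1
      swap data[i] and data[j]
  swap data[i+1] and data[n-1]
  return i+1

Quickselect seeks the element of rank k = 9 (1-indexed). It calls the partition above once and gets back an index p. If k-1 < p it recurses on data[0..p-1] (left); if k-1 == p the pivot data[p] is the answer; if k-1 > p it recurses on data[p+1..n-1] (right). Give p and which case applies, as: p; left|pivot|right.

10; left

pivot=15, i=-1
j=0: 11≤15, i=0, swap(0,0) ⇒ 11 13 14 16 3 10 12 7 8 6 5 15
j=1: 13≤15, i=1, swap(1,1) ⇒ 11 13 14 16 3 10 12 7 8 6 5 15
j=2: 14≤15, i=2, swap(2,2) ⇒ 11 13 14 16 3 10 12 7 8 6 5 15
j=3: 16>15, skip
j=4: 3≤15, i=3, swap(3,4) ⇒ 11 13 14 3 16 10 12 7 8 6 5 15
j=5: 10≤15, i=4, swap(4,5) ⇒ 11 13 14 3 10 16 12 7 8 6 5 15
j=6: 12≤15, i=5, swap(5,6) ⇒ 11 13 14 3 10 12 16 7 8 6 5 15
j=7: 7≤15, i=6, swap(6,7) ⇒ 11 13 14 3 10 12 7 16 8 6 5 15
j=8: 8≤15, i=7, swap(7,8) ⇒ 11 13 14 3 10 12 7 8 16 6 5 15
j=9: 6≤15, i=8, swap(8,9) ⇒ 11 13 14 3 10 12 7 8 6 16 5 15
j=10: 5≤15, i=9, swap(9,10) ⇒ 11 13 14 3 10 12 7 8 6 5 16 15
swap(10,11) ⇒ 11 13 14 3 10 12 7 8 6 5 15 16; return 10
p = 10; k-1 = 8 < 10 ⇒ left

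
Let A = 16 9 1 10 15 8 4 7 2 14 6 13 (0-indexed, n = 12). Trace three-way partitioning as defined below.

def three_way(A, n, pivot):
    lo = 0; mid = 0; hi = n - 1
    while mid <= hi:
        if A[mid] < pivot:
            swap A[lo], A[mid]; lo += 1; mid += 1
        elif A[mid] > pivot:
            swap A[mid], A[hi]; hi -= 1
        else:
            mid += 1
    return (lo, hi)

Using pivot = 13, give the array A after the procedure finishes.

pivot = 13; lo=0, mid=0, hi=11
A[mid]=16>13: swap A[0],A[11]; hi=10 → 13 9 1 10 15 8 4 7 2 14 6 16
A[mid]=13=13: mid=1
A[mid]=9<13: swap A[0],A[1]; lo=1,mid=2 → 9 13 1 10 15 8 4 7 2 14 6 16
A[mid]=1<13: swap A[1],A[2]; lo=2,mid=3 → 9 1 13 10 15 8 4 7 2 14 6 16
A[mid]=10<13: swap A[2],A[3]; lo=3,mid=4 → 9 1 10 13 15 8 4 7 2 14 6 16
A[mid]=15>13: swap A[4],A[10]; hi=9 → 9 1 10 13 6 8 4 7 2 14 15 16
A[mid]=6<13: swap A[3],A[4]; lo=4,mid=5 → 9 1 10 6 13 8 4 7 2 14 15 16
A[mid]=8<13: swap A[4],A[5]; lo=5,mid=6 → 9 1 10 6 8 13 4 7 2 14 15 16
A[mid]=4<13: swap A[5],A[6]; lo=6,mid=7 → 9 1 10 6 8 4 13 7 2 14 15 16
A[mid]=7<13: swap A[6],A[7]; lo=7,mid=8 → 9 1 10 6 8 4 7 13 2 14 15 16
A[mid]=2<13: swap A[7],A[8]; lo=8,mid=9 → 9 1 10 6 8 4 7 2 13 14 15 16
A[mid]=14>13: swap A[9],A[9]; hi=8 → 9 1 10 6 8 4 7 2 13 14 15 16
end: lo=8, hi=8; A = 9 1 10 6 8 4 7 2 13 14 15 16

9 1 10 6 8 4 7 2 13 14 15 16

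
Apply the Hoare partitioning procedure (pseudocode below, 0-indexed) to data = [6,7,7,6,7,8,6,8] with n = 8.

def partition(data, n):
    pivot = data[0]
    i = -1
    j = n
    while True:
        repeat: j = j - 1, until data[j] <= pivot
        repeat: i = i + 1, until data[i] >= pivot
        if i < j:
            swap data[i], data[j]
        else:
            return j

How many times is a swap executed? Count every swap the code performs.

pivot = data[0] = 6; i = -1, j = 8
j→6 (data[6]=6≤6), i→0 (data[0]=6≥6); i<j, swap → [6,7,7,6,7,8,6,8]
j→3 (data[3]=6≤6), i→1 (data[1]=7≥6); i<j, swap → [6,6,7,7,7,8,6,8]
j→1, i→2; i≥j, return j=1. data = [6,6,7,7,7,8,6,8]

2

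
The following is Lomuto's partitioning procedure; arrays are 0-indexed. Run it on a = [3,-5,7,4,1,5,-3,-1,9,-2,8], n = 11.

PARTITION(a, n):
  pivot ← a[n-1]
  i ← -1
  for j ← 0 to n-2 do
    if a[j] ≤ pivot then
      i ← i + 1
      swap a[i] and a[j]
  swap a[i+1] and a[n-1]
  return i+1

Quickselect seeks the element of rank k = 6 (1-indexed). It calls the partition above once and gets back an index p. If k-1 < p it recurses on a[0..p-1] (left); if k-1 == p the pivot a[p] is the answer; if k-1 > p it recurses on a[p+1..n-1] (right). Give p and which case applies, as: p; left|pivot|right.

pivot=8, i=-1
j=0: 3≤8, i=0, swap(0,0) ⇒ [3,-5,7,4,1,5,-3,-1,9,-2,8]
j=1: -5≤8, i=1, swap(1,1) ⇒ [3,-5,7,4,1,5,-3,-1,9,-2,8]
j=2: 7≤8, i=2, swap(2,2) ⇒ [3,-5,7,4,1,5,-3,-1,9,-2,8]
j=3: 4≤8, i=3, swap(3,3) ⇒ [3,-5,7,4,1,5,-3,-1,9,-2,8]
j=4: 1≤8, i=4, swap(4,4) ⇒ [3,-5,7,4,1,5,-3,-1,9,-2,8]
j=5: 5≤8, i=5, swap(5,5) ⇒ [3,-5,7,4,1,5,-3,-1,9,-2,8]
j=6: -3≤8, i=6, swap(6,6) ⇒ [3,-5,7,4,1,5,-3,-1,9,-2,8]
j=7: -1≤8, i=7, swap(7,7) ⇒ [3,-5,7,4,1,5,-3,-1,9,-2,8]
j=8: 9>8, skip
j=9: -2≤8, i=8, swap(8,9) ⇒ [3,-5,7,4,1,5,-3,-1,-2,9,8]
swap(9,10) ⇒ [3,-5,7,4,1,5,-3,-1,-2,8,9]; return 9
p = 9; k-1 = 5 < 9 ⇒ left

9; left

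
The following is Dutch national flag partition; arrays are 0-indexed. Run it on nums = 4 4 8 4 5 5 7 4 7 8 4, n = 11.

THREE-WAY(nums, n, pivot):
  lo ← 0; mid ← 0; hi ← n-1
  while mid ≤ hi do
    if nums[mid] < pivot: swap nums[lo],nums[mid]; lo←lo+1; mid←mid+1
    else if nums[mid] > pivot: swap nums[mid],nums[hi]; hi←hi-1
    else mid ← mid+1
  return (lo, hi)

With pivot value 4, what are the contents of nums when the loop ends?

pivot = 4; lo=0, mid=0, hi=10
nums[mid]=4=4: mid=1
nums[mid]=4=4: mid=2
nums[mid]=8>4: swap nums[2],nums[10]; hi=9 → 4 4 4 4 5 5 7 4 7 8 8
nums[mid]=4=4: mid=3
nums[mid]=4=4: mid=4
nums[mid]=5>4: swap nums[4],nums[9]; hi=8 → 4 4 4 4 8 5 7 4 7 5 8
nums[mid]=8>4: swap nums[4],nums[8]; hi=7 → 4 4 4 4 7 5 7 4 8 5 8
nums[mid]=7>4: swap nums[4],nums[7]; hi=6 → 4 4 4 4 4 5 7 7 8 5 8
nums[mid]=4=4: mid=5
nums[mid]=5>4: swap nums[5],nums[6]; hi=5 → 4 4 4 4 4 7 5 7 8 5 8
nums[mid]=7>4: swap nums[5],nums[5]; hi=4 → 4 4 4 4 4 7 5 7 8 5 8
end: lo=0, hi=4; nums = 4 4 4 4 4 7 5 7 8 5 8

4 4 4 4 4 7 5 7 8 5 8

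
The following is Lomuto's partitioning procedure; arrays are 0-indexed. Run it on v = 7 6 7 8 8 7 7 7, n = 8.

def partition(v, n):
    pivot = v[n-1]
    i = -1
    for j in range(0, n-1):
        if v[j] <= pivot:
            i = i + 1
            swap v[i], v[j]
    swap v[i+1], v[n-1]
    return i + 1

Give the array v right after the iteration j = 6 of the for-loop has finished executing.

pivot = v[7] = 7; i = -1
j=0: v[0]=7 ≤ 7 → i=0, swap v[0],v[0] (no change) → 7 6 7 8 8 7 7 7
j=1: v[1]=6 ≤ 7 → i=1, swap v[1],v[1] (no change) → 7 6 7 8 8 7 7 7
j=2: v[2]=7 ≤ 7 → i=2, swap v[2],v[2] (no change) → 7 6 7 8 8 7 7 7
j=3: v[3]=8 > 7 → no swap
j=4: v[4]=8 > 7 → no swap
j=5: v[5]=7 ≤ 7 → i=3, swap v[3],v[5] → 7 6 7 7 8 8 7 7
j=6: v[6]=7 ≤ 7 → i=4, swap v[4],v[6] → 7 6 7 7 7 8 8 7
(after j=6) v = 7 6 7 7 7 8 8 7

7 6 7 7 7 8 8 7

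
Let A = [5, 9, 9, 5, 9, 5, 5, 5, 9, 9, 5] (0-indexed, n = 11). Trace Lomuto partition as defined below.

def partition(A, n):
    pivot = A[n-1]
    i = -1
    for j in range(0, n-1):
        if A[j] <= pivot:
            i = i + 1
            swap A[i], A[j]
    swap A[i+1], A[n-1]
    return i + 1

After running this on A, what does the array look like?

[5, 5, 5, 5, 5, 5, 9, 9, 9, 9, 9]

pivot = A[10] = 5; i = -1
j=0: A[0]=5 ≤ 5 → i=0, swap A[0],A[0] (no change) → [5, 9, 9, 5, 9, 5, 5, 5, 9, 9, 5]
j=1: A[1]=9 > 5 → no swap
j=2: A[2]=9 > 5 → no swap
j=3: A[3]=5 ≤ 5 → i=1, swap A[1],A[3] → [5, 5, 9, 9, 9, 5, 5, 5, 9, 9, 5]
j=4: A[4]=9 > 5 → no swap
j=5: A[5]=5 ≤ 5 → i=2, swap A[2],A[5] → [5, 5, 5, 9, 9, 9, 5, 5, 9, 9, 5]
j=6: A[6]=5 ≤ 5 → i=3, swap A[3],A[6] → [5, 5, 5, 5, 9, 9, 9, 5, 9, 9, 5]
j=7: A[7]=5 ≤ 5 → i=4, swap A[4],A[7] → [5, 5, 5, 5, 5, 9, 9, 9, 9, 9, 5]
j=8: A[8]=9 > 5 → no swap
j=9: A[9]=9 > 5 → no swap
final swap A[5],A[10] → [5, 5, 5, 5, 5, 5, 9, 9, 9, 9, 9]; return 5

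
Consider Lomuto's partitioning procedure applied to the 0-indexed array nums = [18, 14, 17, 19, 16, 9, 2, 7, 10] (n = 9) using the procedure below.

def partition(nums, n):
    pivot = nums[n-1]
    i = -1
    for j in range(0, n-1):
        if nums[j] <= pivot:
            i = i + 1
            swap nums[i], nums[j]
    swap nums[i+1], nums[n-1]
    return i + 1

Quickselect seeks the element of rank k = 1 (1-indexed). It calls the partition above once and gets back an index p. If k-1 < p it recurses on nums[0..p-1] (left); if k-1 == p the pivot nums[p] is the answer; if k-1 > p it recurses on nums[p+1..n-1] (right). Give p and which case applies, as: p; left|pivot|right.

3; left

pivot = nums[8] = 10; i = -1
j=0: nums[0]=18 > 10 → no swap
j=1: nums[1]=14 > 10 → no swap
j=2: nums[2]=17 > 10 → no swap
j=3: nums[3]=19 > 10 → no swap
j=4: nums[4]=16 > 10 → no swap
j=5: nums[5]=9 ≤ 10 → i=0, swap nums[0],nums[5] → [9, 14, 17, 19, 16, 18, 2, 7, 10]
j=6: nums[6]=2 ≤ 10 → i=1, swap nums[1],nums[6] → [9, 2, 17, 19, 16, 18, 14, 7, 10]
j=7: nums[7]=7 ≤ 10 → i=2, swap nums[2],nums[7] → [9, 2, 7, 19, 16, 18, 14, 17, 10]
final swap nums[3],nums[8] → [9, 2, 7, 10, 16, 18, 14, 17, 19]; return 3
p = 3; k-1 = 0 < 3 ⇒ left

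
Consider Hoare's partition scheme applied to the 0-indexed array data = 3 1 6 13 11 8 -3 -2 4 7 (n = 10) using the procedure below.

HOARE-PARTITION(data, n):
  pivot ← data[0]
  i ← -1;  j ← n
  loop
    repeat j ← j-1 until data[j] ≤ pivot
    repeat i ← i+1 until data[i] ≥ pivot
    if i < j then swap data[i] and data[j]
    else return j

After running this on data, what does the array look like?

-2 1 -3 13 11 8 6 3 4 7

pivot = data[0] = 3; i = -1, j = 10
j→7 (data[7]=-2≤3), i→0 (data[0]=3≥3); i<j, swap → -2 1 6 13 11 8 -3 3 4 7
j→6 (data[6]=-3≤3), i→2 (data[2]=6≥3); i<j, swap → -2 1 -3 13 11 8 6 3 4 7
j→2, i→3; i≥j, return j=2. data = -2 1 -3 13 11 8 6 3 4 7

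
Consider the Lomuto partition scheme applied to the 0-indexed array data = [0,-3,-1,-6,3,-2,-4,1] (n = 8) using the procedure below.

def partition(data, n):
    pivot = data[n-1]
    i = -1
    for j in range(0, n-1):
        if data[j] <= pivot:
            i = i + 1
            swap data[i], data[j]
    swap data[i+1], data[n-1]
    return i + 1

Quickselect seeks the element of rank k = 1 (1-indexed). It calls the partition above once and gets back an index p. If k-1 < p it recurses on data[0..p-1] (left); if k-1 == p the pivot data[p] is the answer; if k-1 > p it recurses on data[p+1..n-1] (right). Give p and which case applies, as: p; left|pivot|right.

pivot = data[7] = 1; i = -1
j=0: data[0]=0 ≤ 1 → i=0, swap data[0],data[0] (no change) → [0,-3,-1,-6,3,-2,-4,1]
j=1: data[1]=-3 ≤ 1 → i=1, swap data[1],data[1] (no change) → [0,-3,-1,-6,3,-2,-4,1]
j=2: data[2]=-1 ≤ 1 → i=2, swap data[2],data[2] (no change) → [0,-3,-1,-6,3,-2,-4,1]
j=3: data[3]=-6 ≤ 1 → i=3, swap data[3],data[3] (no change) → [0,-3,-1,-6,3,-2,-4,1]
j=4: data[4]=3 > 1 → no swap
j=5: data[5]=-2 ≤ 1 → i=4, swap data[4],data[5] → [0,-3,-1,-6,-2,3,-4,1]
j=6: data[6]=-4 ≤ 1 → i=5, swap data[5],data[6] → [0,-3,-1,-6,-2,-4,3,1]
final swap data[6],data[7] → [0,-3,-1,-6,-2,-4,1,3]; return 6
p = 6; k-1 = 0 < 6 ⇒ left

6; left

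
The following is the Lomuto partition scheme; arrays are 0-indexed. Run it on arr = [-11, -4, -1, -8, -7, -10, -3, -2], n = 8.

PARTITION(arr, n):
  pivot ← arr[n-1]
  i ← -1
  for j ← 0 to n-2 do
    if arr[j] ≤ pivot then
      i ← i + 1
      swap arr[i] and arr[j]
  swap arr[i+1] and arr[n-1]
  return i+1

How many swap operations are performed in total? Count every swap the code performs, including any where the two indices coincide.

pivot=-2, i=-1
j=0: -11≤-2, i=0, swap(0,0) ⇒ [-11, -4, -1, -8, -7, -10, -3, -2]
j=1: -4≤-2, i=1, swap(1,1) ⇒ [-11, -4, -1, -8, -7, -10, -3, -2]
j=2: -1>-2, skip
j=3: -8≤-2, i=2, swap(2,3) ⇒ [-11, -4, -8, -1, -7, -10, -3, -2]
j=4: -7≤-2, i=3, swap(3,4) ⇒ [-11, -4, -8, -7, -1, -10, -3, -2]
j=5: -10≤-2, i=4, swap(4,5) ⇒ [-11, -4, -8, -7, -10, -1, -3, -2]
j=6: -3≤-2, i=5, swap(5,6) ⇒ [-11, -4, -8, -7, -10, -3, -1, -2]
swap(6,7) ⇒ [-11, -4, -8, -7, -10, -3, -2, -1]; return 6

7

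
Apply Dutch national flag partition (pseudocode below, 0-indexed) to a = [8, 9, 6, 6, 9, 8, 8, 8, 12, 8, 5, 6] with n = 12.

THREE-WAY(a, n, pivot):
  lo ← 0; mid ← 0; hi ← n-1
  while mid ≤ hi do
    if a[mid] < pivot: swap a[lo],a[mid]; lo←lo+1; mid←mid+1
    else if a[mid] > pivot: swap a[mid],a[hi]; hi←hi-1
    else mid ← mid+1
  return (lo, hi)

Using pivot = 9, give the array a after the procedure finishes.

pivot = 9; lo=0, mid=0, hi=11
a[mid]=8<9: swap a[0],a[0]; lo=1,mid=1 → [8, 9, 6, 6, 9, 8, 8, 8, 12, 8, 5, 6]
a[mid]=9=9: mid=2
a[mid]=6<9: swap a[1],a[2]; lo=2,mid=3 → [8, 6, 9, 6, 9, 8, 8, 8, 12, 8, 5, 6]
a[mid]=6<9: swap a[2],a[3]; lo=3,mid=4 → [8, 6, 6, 9, 9, 8, 8, 8, 12, 8, 5, 6]
a[mid]=9=9: mid=5
a[mid]=8<9: swap a[3],a[5]; lo=4,mid=6 → [8, 6, 6, 8, 9, 9, 8, 8, 12, 8, 5, 6]
a[mid]=8<9: swap a[4],a[6]; lo=5,mid=7 → [8, 6, 6, 8, 8, 9, 9, 8, 12, 8, 5, 6]
a[mid]=8<9: swap a[5],a[7]; lo=6,mid=8 → [8, 6, 6, 8, 8, 8, 9, 9, 12, 8, 5, 6]
a[mid]=12>9: swap a[8],a[11]; hi=10 → [8, 6, 6, 8, 8, 8, 9, 9, 6, 8, 5, 12]
a[mid]=6<9: swap a[6],a[8]; lo=7,mid=9 → [8, 6, 6, 8, 8, 8, 6, 9, 9, 8, 5, 12]
a[mid]=8<9: swap a[7],a[9]; lo=8,mid=10 → [8, 6, 6, 8, 8, 8, 6, 8, 9, 9, 5, 12]
a[mid]=5<9: swap a[8],a[10]; lo=9,mid=11 → [8, 6, 6, 8, 8, 8, 6, 8, 5, 9, 9, 12]
end: lo=9, hi=10; a = [8, 6, 6, 8, 8, 8, 6, 8, 5, 9, 9, 12]

[8, 6, 6, 8, 8, 8, 6, 8, 5, 9, 9, 12]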